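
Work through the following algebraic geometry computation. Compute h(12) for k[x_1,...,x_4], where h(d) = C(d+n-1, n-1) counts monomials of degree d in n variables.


The Hilbert function for the polynomial ring in 4 variables is:
h(d) = C(d+n-1, n-1)
h(12) = C(12+4-1, 4-1) = C(15, 3)
= 15! / (3! * 12!)
= 455

455


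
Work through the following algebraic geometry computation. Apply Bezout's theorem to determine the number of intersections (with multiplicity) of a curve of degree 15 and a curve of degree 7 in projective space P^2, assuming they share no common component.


Bezout's theorem states the intersection count equals the product of degrees.
Intersection count = 15 * 7 = 105

105


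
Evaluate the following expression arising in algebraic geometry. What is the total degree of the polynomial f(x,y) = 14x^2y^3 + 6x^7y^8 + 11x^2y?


Examine each term for its total degree (sum of exponents).
  Term '14x^2y^3' has total degree 2+3 = 5.
  Term '6x^7y^8' has total degree 7+8 = 15.
  Term '11x^2y' has total degree 2+1 = 3.
The maximum total degree among all terms is 15.

15


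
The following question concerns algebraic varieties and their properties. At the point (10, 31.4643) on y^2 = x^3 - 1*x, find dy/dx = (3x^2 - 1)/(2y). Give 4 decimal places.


Using implicit differentiation of y^2 = x^3 - 1*x:
2y * dy/dx = 3x^2 - 1
dy/dx = (3x^2 - 1)/(2y)
Numerator: 3*10^2 - 1 = 299
Denominator: 2*31.4643 = 62.9286
dy/dx = 299/62.9286 = 4.7514

4.7514


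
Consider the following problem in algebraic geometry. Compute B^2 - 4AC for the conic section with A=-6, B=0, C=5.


The discriminant of a conic Ax^2 + Bxy + Cy^2 + ... = 0 is B^2 - 4AC.
B^2 = 0^2 = 0
4AC = 4*(-6)*5 = -120
Discriminant = 0 + 120 = 120

120


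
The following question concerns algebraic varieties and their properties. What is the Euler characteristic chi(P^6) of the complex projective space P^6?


The complex projective space P^6 has one cell in each even real dimension 0, 2, ..., 12.
The cohomology groups are H^{2k}(P^6) = Z for k = 0,...,6, and 0 otherwise.
Euler characteristic = sum of Betti numbers = 1 per even-dimensional cohomology group.
chi(P^6) = 6 + 1 = 7

7


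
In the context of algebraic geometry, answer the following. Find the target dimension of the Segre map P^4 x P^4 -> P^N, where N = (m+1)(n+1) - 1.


The Segre embedding maps P^m x P^n into P^N via
all products of coordinates from each factor.
N = (m+1)(n+1) - 1
N = (4+1)(4+1) - 1
N = 5*5 - 1
N = 25 - 1 = 24

24


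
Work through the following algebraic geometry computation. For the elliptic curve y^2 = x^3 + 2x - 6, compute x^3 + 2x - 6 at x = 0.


Compute x^3 + 2x - 6 at x = 0:
x^3 = 0^3 = 0
2*x = 2*0 = 0
Sum: 0 + 0 - 6 = -6

-6


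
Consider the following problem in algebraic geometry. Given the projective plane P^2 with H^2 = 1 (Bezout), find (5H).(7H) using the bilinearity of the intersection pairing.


Using bilinearity of the intersection pairing on the projective plane P^2:
(aH).(bH) = ab * (H.H)
We have H^2 = 1 (Bezout).
D.E = (5H).(7H) = 5*7*1
= 35*1
= 35

35


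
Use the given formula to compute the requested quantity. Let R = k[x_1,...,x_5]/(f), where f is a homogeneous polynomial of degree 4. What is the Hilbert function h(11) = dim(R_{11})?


For R = k[x_1,...,x_n]/(f) with f homogeneous of degree e:
The Hilbert series is (1 - t^e)/(1 - t)^n.
So h(d) = C(d+n-1, n-1) - C(d-e+n-1, n-1) for d >= e.
With n=5, e=4, d=11:
C(11+5-1, 5-1) = C(15, 4) = 1365
C(11-4+5-1, 5-1) = C(11, 4) = 330
h(11) = 1365 - 330 = 1035

1035


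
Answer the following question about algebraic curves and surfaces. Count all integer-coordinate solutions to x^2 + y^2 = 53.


Systematically check integer values of x where x^2 <= 53.
For each valid x, check if 53 - x^2 is a perfect square.
x=2: 53 - 4 = 49, sqrt = 7 (valid)
x=7: 53 - 49 = 4, sqrt = 2 (valid)
Total integer solutions found: 8

8


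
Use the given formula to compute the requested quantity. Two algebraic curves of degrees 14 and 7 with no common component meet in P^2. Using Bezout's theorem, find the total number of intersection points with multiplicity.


Bezout's theorem states the intersection count equals the product of degrees.
Intersection count = 14 * 7 = 98

98


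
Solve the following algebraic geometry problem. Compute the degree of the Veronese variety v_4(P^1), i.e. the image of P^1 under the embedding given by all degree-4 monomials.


The Veronese variety v_4(P^1) has degree d^r.
d^r = 4^1 = 4

4


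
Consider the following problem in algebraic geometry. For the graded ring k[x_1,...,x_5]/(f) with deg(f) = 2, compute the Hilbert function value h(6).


For R = k[x_1,...,x_n]/(f) with f homogeneous of degree e:
The Hilbert series is (1 - t^e)/(1 - t)^n.
So h(d) = C(d+n-1, n-1) - C(d-e+n-1, n-1) for d >= e.
With n=5, e=2, d=6:
C(6+5-1, 5-1) = C(10, 4) = 210
C(6-2+5-1, 5-1) = C(8, 4) = 70
h(6) = 210 - 70 = 140

140


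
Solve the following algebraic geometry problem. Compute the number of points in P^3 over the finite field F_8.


P^3(F_8) has (q^(n+1) - 1)/(q - 1) points.
= 8^3 + 8^2 + 8^1 + 8^0
= 512 + 64 + 8 + 1
= 585

585


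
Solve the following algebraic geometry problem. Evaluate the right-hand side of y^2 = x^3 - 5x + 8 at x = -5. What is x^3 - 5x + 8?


Compute x^3 - 5x + 8 at x = -5:
x^3 = (-5)^3 = -125
(-5)*x = (-5)*(-5) = 25
Sum: -125 + 25 + 8 = -92

-92


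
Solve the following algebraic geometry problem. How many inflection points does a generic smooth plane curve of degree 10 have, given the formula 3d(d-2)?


For a general smooth plane curve C of degree d, the inflection points are
the intersection of C with its Hessian curve, which has degree 3(d-2).
By Bezout, the total intersection number is d * 3(d-2) = 10 * 24 = 240.
For a general curve every flex is ordinary, so each contributes
multiplicity 1 to C·Hess(C), and the number of distinct inflection
points is 3d(d-2).
Inflection points = 3*10*(10-2) = 3*10*8 = 240

240


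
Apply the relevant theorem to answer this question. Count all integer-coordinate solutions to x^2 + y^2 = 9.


Systematically check integer values of x where x^2 <= 9.
For each valid x, check if 9 - x^2 is a perfect square.
x=0: 9 - 0 = 9, sqrt = 3 (valid)
x=3: 9 - 9 = 0, sqrt = 0 (valid)
Total integer solutions found: 4

4


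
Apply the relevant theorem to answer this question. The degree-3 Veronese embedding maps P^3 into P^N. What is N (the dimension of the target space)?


The Veronese embedding v_d: P^n -> P^N maps each point to all
degree-d monomials in n+1 homogeneous coordinates.
N = C(n+d, d) - 1
N = C(3+3, 3) - 1
N = C(6, 3) - 1
C(6, 3) = 20
N = 20 - 1 = 19

19


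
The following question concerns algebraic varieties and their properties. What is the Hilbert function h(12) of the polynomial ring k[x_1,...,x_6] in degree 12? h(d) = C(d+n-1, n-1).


The Hilbert function for the polynomial ring in 6 variables is:
h(d) = C(d+n-1, n-1)
h(12) = C(12+6-1, 6-1) = C(17, 5)
= 17! / (5! * 12!)
= 6188

6188


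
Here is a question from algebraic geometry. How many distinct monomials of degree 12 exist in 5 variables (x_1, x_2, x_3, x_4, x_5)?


The number of degree-12 monomials in 5 variables is C(d+n-1, n-1).
= C(12+5-1, 5-1) = C(16, 4)
= 1820

1820


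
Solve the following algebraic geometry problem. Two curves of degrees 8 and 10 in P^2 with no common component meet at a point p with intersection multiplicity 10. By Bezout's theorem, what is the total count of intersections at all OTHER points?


By Bezout's theorem, the total intersection number is d1 * d2.
Total = 8 * 10 = 80
Intersection multiplicity at p = 10
Remaining intersections = 80 - 10 = 70

70


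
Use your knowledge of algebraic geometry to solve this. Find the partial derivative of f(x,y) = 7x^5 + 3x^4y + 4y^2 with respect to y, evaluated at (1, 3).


df/dy = 3*x^4 + 2*4*y^1
At (1,3): 3*1^4 + 2*4*3^1
= 3 + 24
= 27

27


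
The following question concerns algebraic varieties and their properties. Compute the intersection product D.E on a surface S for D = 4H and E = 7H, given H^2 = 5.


Using bilinearity of the intersection pairing on a surface S:
(aH).(bH) = ab * (H.H)
We have H^2 = 5.
D.E = (4H).(7H) = 4*7*5
= 28*5
= 140

140


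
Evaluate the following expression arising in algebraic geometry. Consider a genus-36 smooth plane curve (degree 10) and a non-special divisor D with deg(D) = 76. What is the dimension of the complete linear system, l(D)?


First, compute the genus of a smooth plane curve of degree 10:
g = (d-1)(d-2)/2 = (10-1)(10-2)/2 = 36
For a non-special divisor D (i.e., h^1(D) = 0), Riemann-Roch gives:
l(D) = deg(D) - g + 1
Since deg(D) = 76 >= 2g - 1 = 71, D is non-special.
l(D) = 76 - 36 + 1 = 41

41


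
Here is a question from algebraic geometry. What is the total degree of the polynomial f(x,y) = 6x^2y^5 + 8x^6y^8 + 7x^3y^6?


Examine each term for its total degree (sum of exponents).
  Term '6x^2y^5' has total degree 2+5 = 7.
  Term '8x^6y^8' has total degree 6+8 = 14.
  Term '7x^3y^6' has total degree 3+6 = 9.
The maximum total degree among all terms is 14.

14


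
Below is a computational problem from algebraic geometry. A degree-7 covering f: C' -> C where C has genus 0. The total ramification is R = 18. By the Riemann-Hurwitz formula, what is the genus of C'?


Riemann-Hurwitz formula: 2g' - 2 = d(2g - 2) + R
Given: d = 7, g = 0, R = 18
2g' - 2 = 7*(2*0 - 2) + 18
2g' - 2 = 7*(-2) + 18
2g' - 2 = -14 + 18 = 4
2g' = 6
g' = 3

3


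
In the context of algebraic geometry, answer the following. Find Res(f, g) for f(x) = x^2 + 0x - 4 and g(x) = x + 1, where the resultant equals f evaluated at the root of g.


For Res(f, x - c), we evaluate f at x = c.
f(-1) = (-1)^2 + 0*(-1) - 4
= 1 + 0 - 4
= 1 - 4 = -3
Res(f, g) = -3

-3


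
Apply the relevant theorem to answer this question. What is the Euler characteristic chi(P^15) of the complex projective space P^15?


The complex projective space P^15 has one cell in each even real dimension 0, 2, ..., 30.
The cohomology groups are H^{2k}(P^15) = Z for k = 0,...,15, and 0 otherwise.
Euler characteristic = sum of Betti numbers = 1 per even-dimensional cohomology group.
chi(P^15) = 15 + 1 = 16

16


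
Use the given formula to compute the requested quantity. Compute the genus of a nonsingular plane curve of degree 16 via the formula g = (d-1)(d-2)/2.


Using the genus formula for smooth plane curves:
g = (d-1)(d-2)/2
g = (16-1)(16-2)/2
g = 15*14/2
g = 210/2 = 105

105


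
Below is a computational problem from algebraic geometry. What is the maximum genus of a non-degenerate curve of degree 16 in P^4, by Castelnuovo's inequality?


Castelnuovo's bound: write d - 1 = m(r-1) + epsilon with 0 <= epsilon < r-1.
d - 1 = 16 - 1 = 15
r - 1 = 4 - 1 = 3
15 = 5*3 + 0, so m = 5, epsilon = 0
pi(d, r) = m(m-1)(r-1)/2 + m*epsilon
= 5*4*3/2 + 5*0
= 60/2 + 0
= 30 + 0 = 30

30


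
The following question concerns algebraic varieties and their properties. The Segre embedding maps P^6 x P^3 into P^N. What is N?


The Segre embedding maps P^m x P^n into P^N via
all products of coordinates from each factor.
N = (m+1)(n+1) - 1
N = (6+1)(3+1) - 1
N = 7*4 - 1
N = 28 - 1 = 27

27


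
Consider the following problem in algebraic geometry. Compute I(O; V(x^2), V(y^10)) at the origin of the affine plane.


The intersection multiplicity of V(x^a) and V(y^b) at the origin is:
I(O; V(x^2), V(y^10)) = dim_k(k[x,y]/(x^2, y^10))
A basis for k[x,y]/(x^2, y^10) is the set of monomials x^i * y^j
where 0 <= i < 2 and 0 <= j < 10.
The number of such monomials is 2 * 10 = 20

20


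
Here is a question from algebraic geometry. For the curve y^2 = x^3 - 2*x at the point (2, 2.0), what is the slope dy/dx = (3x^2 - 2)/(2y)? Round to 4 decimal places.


Using implicit differentiation of y^2 = x^3 - 2*x:
2y * dy/dx = 3x^2 - 2
dy/dx = (3x^2 - 2)/(2y)
Numerator: 3*2^2 - 2 = 10
Denominator: 2*2.0 = 4.0
dy/dx = 10/4.0 = 2.5000

2.5000


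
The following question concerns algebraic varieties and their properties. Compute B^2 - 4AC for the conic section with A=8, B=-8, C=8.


The discriminant of a conic Ax^2 + Bxy + Cy^2 + ... = 0 is B^2 - 4AC.
B^2 = (-8)^2 = 64
4AC = 4*8*8 = 256
Discriminant = 64 - 256 = -192

-192


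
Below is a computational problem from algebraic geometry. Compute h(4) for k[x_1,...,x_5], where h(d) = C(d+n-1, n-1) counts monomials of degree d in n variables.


The Hilbert function for the polynomial ring in 5 variables is:
h(d) = C(d+n-1, n-1)
h(4) = C(4+5-1, 5-1) = C(8, 4)
= 8! / (4! * 4!)
= 70

70


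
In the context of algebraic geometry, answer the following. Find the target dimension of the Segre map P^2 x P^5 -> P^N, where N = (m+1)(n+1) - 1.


The Segre embedding maps P^m x P^n into P^N via
all products of coordinates from each factor.
N = (m+1)(n+1) - 1
N = (2+1)(5+1) - 1
N = 3*6 - 1
N = 18 - 1 = 17

17


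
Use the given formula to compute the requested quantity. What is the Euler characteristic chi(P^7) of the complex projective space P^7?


The complex projective space P^7 has one cell in each even real dimension 0, 2, ..., 14.
The cohomology groups are H^{2k}(P^7) = Z for k = 0,...,7, and 0 otherwise.
Euler characteristic = sum of Betti numbers = 1 per even-dimensional cohomology group.
chi(P^7) = 7 + 1 = 8

8


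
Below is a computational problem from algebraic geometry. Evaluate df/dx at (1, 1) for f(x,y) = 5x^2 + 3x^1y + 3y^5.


df/dx = 2*5*x^1 + 1*3*x^0*y
At (1,1): 2*5*1^1 + 1*3*1^0*1
= 10 + 3
= 13

13


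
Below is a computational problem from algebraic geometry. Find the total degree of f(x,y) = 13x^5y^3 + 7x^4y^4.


Examine each term for its total degree (sum of exponents).
  Term '13x^5y^3' has total degree 5+3 = 8.
  Term '7x^4y^4' has total degree 4+4 = 8.
The maximum total degree among all terms is 8.

8


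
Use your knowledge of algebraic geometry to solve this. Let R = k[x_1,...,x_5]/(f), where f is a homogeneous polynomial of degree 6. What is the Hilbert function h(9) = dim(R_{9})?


For R = k[x_1,...,x_n]/(f) with f homogeneous of degree e:
The Hilbert series is (1 - t^e)/(1 - t)^n.
So h(d) = C(d+n-1, n-1) - C(d-e+n-1, n-1) for d >= e.
With n=5, e=6, d=9:
C(9+5-1, 5-1) = C(13, 4) = 715
C(9-6+5-1, 5-1) = C(7, 4) = 35
h(9) = 715 - 35 = 680

680


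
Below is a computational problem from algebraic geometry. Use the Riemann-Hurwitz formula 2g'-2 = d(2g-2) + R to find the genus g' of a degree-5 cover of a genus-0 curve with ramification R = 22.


Riemann-Hurwitz formula: 2g' - 2 = d(2g - 2) + R
Given: d = 5, g = 0, R = 22
2g' - 2 = 5*(2*0 - 2) + 22
2g' - 2 = 5*(-2) + 22
2g' - 2 = -10 + 22 = 12
2g' = 14
g' = 7

7


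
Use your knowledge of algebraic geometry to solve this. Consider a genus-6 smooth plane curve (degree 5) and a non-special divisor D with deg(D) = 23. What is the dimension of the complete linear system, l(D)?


First, compute the genus of a smooth plane curve of degree 5:
g = (d-1)(d-2)/2 = (5-1)(5-2)/2 = 6
For a non-special divisor D (i.e., h^1(D) = 0), Riemann-Roch gives:
l(D) = deg(D) - g + 1
Since deg(D) = 23 >= 2g - 1 = 11, D is non-special.
l(D) = 23 - 6 + 1 = 18

18


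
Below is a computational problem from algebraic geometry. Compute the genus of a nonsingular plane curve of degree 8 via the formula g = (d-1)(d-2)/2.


Using the genus formula for smooth plane curves:
g = (d-1)(d-2)/2
g = (8-1)(8-2)/2
g = 7*6/2
g = 42/2 = 21

21


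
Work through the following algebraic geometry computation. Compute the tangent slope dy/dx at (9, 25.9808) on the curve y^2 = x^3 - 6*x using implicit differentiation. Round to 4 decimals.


Using implicit differentiation of y^2 = x^3 - 6*x:
2y * dy/dx = 3x^2 - 6
dy/dx = (3x^2 - 6)/(2y)
Numerator: 3*9^2 - 6 = 237
Denominator: 2*25.9808 = 51.9616
dy/dx = 237/51.9616 = 4.5611

4.5611


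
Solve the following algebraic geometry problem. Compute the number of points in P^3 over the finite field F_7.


P^3(F_7) has (q^(n+1) - 1)/(q - 1) points.
= 7^3 + 7^2 + 7^1 + 7^0
= 343 + 49 + 7 + 1
= 400

400


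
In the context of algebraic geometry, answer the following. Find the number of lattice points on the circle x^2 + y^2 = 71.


Systematically check integer values of x where x^2 <= 71.
For each valid x, check if 71 - x^2 is a perfect square.
Total integer solutions found: 0

0


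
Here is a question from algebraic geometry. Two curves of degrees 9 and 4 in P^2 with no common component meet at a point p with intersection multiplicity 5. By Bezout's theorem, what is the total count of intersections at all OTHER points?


By Bezout's theorem, the total intersection number is d1 * d2.
Total = 9 * 4 = 36
Intersection multiplicity at p = 5
Remaining intersections = 36 - 5 = 31

31


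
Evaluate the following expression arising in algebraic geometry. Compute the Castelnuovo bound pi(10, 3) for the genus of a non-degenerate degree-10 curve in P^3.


Castelnuovo's bound: write d - 1 = m(r-1) + epsilon with 0 <= epsilon < r-1.
d - 1 = 10 - 1 = 9
r - 1 = 3 - 1 = 2
9 = 4*2 + 1, so m = 4, epsilon = 1
pi(d, r) = m(m-1)(r-1)/2 + m*epsilon
= 4*3*2/2 + 4*1
= 24/2 + 4
= 12 + 4 = 16

16


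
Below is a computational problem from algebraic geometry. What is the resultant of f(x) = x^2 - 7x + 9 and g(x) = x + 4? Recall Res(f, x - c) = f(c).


For Res(f, x - c), we evaluate f at x = c.
f(-4) = (-4)^2 - 7*(-4) + 9
= 16 + 28 + 9
= 44 + 9 = 53
Res(f, g) = 53

53


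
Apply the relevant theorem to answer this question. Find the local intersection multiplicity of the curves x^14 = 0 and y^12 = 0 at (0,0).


The intersection multiplicity of V(x^a) and V(y^b) at the origin is:
I(O; V(x^14), V(y^12)) = dim_k(k[x,y]/(x^14, y^12))
A basis for k[x,y]/(x^14, y^12) is the set of monomials x^i * y^j
where 0 <= i < 14 and 0 <= j < 12.
The number of such monomials is 14 * 12 = 168

168


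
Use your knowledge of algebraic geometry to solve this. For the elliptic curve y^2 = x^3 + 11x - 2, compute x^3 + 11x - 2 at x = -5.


Compute x^3 + 11x - 2 at x = -5:
x^3 = (-5)^3 = -125
11*x = 11*(-5) = -55
Sum: -125 - 55 - 2 = -182

-182


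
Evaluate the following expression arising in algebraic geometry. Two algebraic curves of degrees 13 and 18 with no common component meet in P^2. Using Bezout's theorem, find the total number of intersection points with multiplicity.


Bezout's theorem states the intersection count equals the product of degrees.
Intersection count = 13 * 18 = 234

234


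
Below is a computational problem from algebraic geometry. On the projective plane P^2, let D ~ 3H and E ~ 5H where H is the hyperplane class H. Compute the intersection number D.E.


Using bilinearity of the intersection pairing on the projective plane P^2:
(aH).(bH) = ab * (H.H)
We have H^2 = 1 (Bezout).
D.E = (3H).(5H) = 3*5*1
= 15*1
= 15

15


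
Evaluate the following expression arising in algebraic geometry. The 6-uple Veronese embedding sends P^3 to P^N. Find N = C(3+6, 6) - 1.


The Veronese embedding v_d: P^n -> P^N maps each point to all
degree-d monomials in n+1 homogeneous coordinates.
N = C(n+d, d) - 1
N = C(3+6, 6) - 1
N = C(9, 6) - 1
C(9, 6) = 84
N = 84 - 1 = 83

83


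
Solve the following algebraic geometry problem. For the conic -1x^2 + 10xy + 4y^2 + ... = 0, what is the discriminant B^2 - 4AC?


The discriminant of a conic Ax^2 + Bxy + Cy^2 + ... = 0 is B^2 - 4AC.
B^2 = 10^2 = 100
4AC = 4*(-1)*4 = -16
Discriminant = 100 + 16 = 116

116


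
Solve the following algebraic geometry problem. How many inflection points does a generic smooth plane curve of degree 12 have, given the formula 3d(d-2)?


For a general smooth plane curve C of degree d, the inflection points are
the intersection of C with its Hessian curve, which has degree 3(d-2).
By Bezout, the total intersection number is d * 3(d-2) = 12 * 30 = 360.
For a general curve every flex is ordinary, so each contributes
multiplicity 1 to C·Hess(C), and the number of distinct inflection
points is 3d(d-2).
Inflection points = 3*12*(12-2) = 3*12*10 = 360

360


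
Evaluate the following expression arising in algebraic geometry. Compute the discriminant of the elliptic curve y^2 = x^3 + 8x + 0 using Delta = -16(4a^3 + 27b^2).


Compute each component:
4a^3 = 4*8^3 = 4*512 = 2048
27b^2 = 27*0^2 = 27*0 = 0
4a^3 + 27b^2 = 2048 + 0 = 2048
Delta = -16*2048 = -32768

-32768


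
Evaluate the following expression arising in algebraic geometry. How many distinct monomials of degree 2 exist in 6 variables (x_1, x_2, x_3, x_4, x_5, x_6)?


The number of degree-2 monomials in 6 variables is C(d+n-1, n-1).
= C(2+6-1, 6-1) = C(7, 5)
= 21

21


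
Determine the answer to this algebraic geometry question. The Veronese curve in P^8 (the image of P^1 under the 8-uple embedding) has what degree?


The rational normal curve in P^8 is the image of P^1 under the 8-uple Veronese.
A general hyperplane in P^8 pulls back to a degree-8 form on P^1, which has 8 zeros,
so the curve meets a general hyperplane in 8 points. Degree = 8.

8


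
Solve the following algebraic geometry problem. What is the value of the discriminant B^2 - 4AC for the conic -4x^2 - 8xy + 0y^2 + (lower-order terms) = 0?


The discriminant of a conic Ax^2 + Bxy + Cy^2 + ... = 0 is B^2 - 4AC.
B^2 = (-8)^2 = 64
4AC = 4*(-4)*0 = 0
Discriminant = 64 + 0 = 64

64


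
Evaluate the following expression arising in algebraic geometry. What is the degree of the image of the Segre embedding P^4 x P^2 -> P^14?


The degree of the Segre variety P^4 x P^2 is C(m+n, m).
= C(6, 4)
= 15

15


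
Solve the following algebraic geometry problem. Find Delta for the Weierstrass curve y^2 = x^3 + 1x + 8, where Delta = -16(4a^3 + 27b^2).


Compute each component:
4a^3 = 4*1^3 = 4*1 = 4
27b^2 = 27*8^2 = 27*64 = 1728
4a^3 + 27b^2 = 4 + 1728 = 1732
Delta = -16*1732 = -27712

-27712


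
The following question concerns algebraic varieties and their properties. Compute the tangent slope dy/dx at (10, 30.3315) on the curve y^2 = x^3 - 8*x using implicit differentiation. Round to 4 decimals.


Using implicit differentiation of y^2 = x^3 - 8*x:
2y * dy/dx = 3x^2 - 8
dy/dx = (3x^2 - 8)/(2y)
Numerator: 3*10^2 - 8 = 292
Denominator: 2*30.3315 = 60.663
dy/dx = 292/60.663 = 4.8135

4.8135


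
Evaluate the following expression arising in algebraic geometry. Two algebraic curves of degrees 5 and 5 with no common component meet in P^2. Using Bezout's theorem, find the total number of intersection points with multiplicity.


Bezout's theorem states the intersection count equals the product of degrees.
Intersection count = 5 * 5 = 25

25


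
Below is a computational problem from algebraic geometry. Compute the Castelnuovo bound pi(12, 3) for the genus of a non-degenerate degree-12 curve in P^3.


Castelnuovo's bound: write d - 1 = m(r-1) + epsilon with 0 <= epsilon < r-1.
d - 1 = 12 - 1 = 11
r - 1 = 3 - 1 = 2
11 = 5*2 + 1, so m = 5, epsilon = 1
pi(d, r) = m(m-1)(r-1)/2 + m*epsilon
= 5*4*2/2 + 5*1
= 40/2 + 5
= 20 + 5 = 25

25


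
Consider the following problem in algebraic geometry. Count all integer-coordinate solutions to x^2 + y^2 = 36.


Systematically check integer values of x where x^2 <= 36.
For each valid x, check if 36 - x^2 is a perfect square.
x=0: 36 - 0 = 36, sqrt = 6 (valid)
x=6: 36 - 36 = 0, sqrt = 0 (valid)
Total integer solutions found: 4

4


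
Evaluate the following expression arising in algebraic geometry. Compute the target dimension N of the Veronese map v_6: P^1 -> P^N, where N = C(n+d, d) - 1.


The Veronese embedding v_d: P^n -> P^N maps each point to all
degree-d monomials in n+1 homogeneous coordinates.
N = C(n+d, d) - 1
N = C(1+6, 6) - 1
N = C(7, 6) - 1
C(7, 6) = 7
N = 7 - 1 = 6

6


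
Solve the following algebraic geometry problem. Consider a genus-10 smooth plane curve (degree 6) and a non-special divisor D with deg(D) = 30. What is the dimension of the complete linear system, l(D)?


First, compute the genus of a smooth plane curve of degree 6:
g = (d-1)(d-2)/2 = (6-1)(6-2)/2 = 10
For a non-special divisor D (i.e., h^1(D) = 0), Riemann-Roch gives:
l(D) = deg(D) - g + 1
Since deg(D) = 30 >= 2g - 1 = 19, D is non-special.
l(D) = 30 - 10 + 1 = 21

21


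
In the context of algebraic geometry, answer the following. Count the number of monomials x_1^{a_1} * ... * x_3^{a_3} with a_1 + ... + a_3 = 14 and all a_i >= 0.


The number of degree-14 monomials in 3 variables is C(d+n-1, n-1).
= C(14+3-1, 3-1) = C(16, 2)
= 120

120


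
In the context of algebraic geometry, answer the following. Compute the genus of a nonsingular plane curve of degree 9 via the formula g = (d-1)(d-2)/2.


Using the genus formula for smooth plane curves:
g = (d-1)(d-2)/2
g = (9-1)(9-2)/2
g = 8*7/2
g = 56/2 = 28

28


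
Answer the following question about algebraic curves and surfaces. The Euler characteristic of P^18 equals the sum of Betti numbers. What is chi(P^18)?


The complex projective space P^18 has one cell in each even real dimension 0, 2, ..., 36.
The cohomology groups are H^{2k}(P^18) = Z for k = 0,...,18, and 0 otherwise.
Euler characteristic = sum of Betti numbers = 1 per even-dimensional cohomology group.
chi(P^18) = 18 + 1 = 19

19


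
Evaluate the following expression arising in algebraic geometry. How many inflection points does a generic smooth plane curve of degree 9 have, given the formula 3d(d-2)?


For a general smooth plane curve C of degree d, the inflection points are
the intersection of C with its Hessian curve, which has degree 3(d-2).
By Bezout, the total intersection number is d * 3(d-2) = 9 * 21 = 189.
For a general curve every flex is ordinary, so each contributes
multiplicity 1 to C·Hess(C), and the number of distinct inflection
points is 3d(d-2).
Inflection points = 3*9*(9-2) = 3*9*7 = 189

189


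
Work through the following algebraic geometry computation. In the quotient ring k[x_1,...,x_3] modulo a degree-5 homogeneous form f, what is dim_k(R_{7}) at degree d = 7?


For R = k[x_1,...,x_n]/(f) with f homogeneous of degree e:
The Hilbert series is (1 - t^e)/(1 - t)^n.
So h(d) = C(d+n-1, n-1) - C(d-e+n-1, n-1) for d >= e.
With n=3, e=5, d=7:
C(7+3-1, 3-1) = C(9, 2) = 36
C(7-5+3-1, 3-1) = C(4, 2) = 6
h(7) = 36 - 6 = 30

30


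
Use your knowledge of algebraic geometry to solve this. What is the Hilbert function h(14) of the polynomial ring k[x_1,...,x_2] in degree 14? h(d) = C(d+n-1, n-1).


The Hilbert function for the polynomial ring in 2 variables is:
h(d) = C(d+n-1, n-1)
h(14) = C(14+2-1, 2-1) = C(15, 1)
= 15! / (1! * 14!)
= 15

15


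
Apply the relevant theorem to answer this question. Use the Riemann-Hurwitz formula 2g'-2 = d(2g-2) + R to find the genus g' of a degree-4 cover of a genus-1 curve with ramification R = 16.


Riemann-Hurwitz formula: 2g' - 2 = d(2g - 2) + R
Given: d = 4, g = 1, R = 16
2g' - 2 = 4*(2*1 - 2) + 16
2g' - 2 = 4*0 + 16
2g' - 2 = 0 + 16 = 16
2g' = 18
g' = 9

9


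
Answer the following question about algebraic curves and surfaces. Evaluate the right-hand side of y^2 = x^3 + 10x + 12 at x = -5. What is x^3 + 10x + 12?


Compute x^3 + 10x + 12 at x = -5:
x^3 = (-5)^3 = -125
10*x = 10*(-5) = -50
Sum: -125 - 50 + 12 = -163

-163


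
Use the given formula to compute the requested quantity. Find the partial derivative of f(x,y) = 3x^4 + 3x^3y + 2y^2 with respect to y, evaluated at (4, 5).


df/dy = 3*x^3 + 2*2*y^1
At (4,5): 3*4^3 + 2*2*5^1
= 192 + 20
= 212

212


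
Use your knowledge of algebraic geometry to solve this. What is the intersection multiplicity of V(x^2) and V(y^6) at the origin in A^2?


The intersection multiplicity of V(x^a) and V(y^b) at the origin is:
I(O; V(x^2), V(y^6)) = dim_k(k[x,y]/(x^2, y^6))
A basis for k[x,y]/(x^2, y^6) is the set of monomials x^i * y^j
where 0 <= i < 2 and 0 <= j < 6.
The number of such monomials is 2 * 6 = 12

12


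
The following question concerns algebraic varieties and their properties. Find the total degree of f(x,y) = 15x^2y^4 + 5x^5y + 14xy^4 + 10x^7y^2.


Examine each term for its total degree (sum of exponents).
  Term '15x^2y^4' has total degree 2+4 = 6.
  Term '5x^5y' has total degree 5+1 = 6.
  Term '14xy^4' has total degree 1+4 = 5.
  Term '10x^7y^2' has total degree 7+2 = 9.
The maximum total degree among all terms is 9.

9


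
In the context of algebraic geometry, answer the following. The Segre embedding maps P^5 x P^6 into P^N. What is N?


The Segre embedding maps P^m x P^n into P^N via
all products of coordinates from each factor.
N = (m+1)(n+1) - 1
N = (5+1)(6+1) - 1
N = 6*7 - 1
N = 42 - 1 = 41

41


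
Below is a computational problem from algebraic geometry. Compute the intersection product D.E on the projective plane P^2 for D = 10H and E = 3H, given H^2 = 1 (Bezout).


Using bilinearity of the intersection pairing on the projective plane P^2:
(aH).(bH) = ab * (H.H)
We have H^2 = 1 (Bezout).
D.E = (10H).(3H) = 10*3*1
= 30*1
= 30

30


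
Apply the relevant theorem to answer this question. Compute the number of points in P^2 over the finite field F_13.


P^2(F_13) has (q^(n+1) - 1)/(q - 1) points.
= 13^2 + 13^1 + 13^0
= 169 + 13 + 1
= 183

183


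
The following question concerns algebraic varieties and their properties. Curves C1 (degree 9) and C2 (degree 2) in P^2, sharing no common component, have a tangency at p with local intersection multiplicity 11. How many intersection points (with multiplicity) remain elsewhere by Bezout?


By Bezout's theorem, the total intersection number is d1 * d2.
Total = 9 * 2 = 18
Intersection multiplicity at p = 11
Remaining intersections = 18 - 11 = 7

7


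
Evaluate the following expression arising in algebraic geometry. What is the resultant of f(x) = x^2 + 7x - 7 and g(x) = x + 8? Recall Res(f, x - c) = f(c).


For Res(f, x - c), we evaluate f at x = c.
f(-8) = (-8)^2 + 7*(-8) - 7
= 64 - 56 - 7
= 8 - 7 = 1
Res(f, g) = 1

1


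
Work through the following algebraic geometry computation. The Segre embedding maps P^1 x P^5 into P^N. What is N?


The Segre embedding maps P^m x P^n into P^N via
all products of coordinates from each factor.
N = (m+1)(n+1) - 1
N = (1+1)(5+1) - 1
N = 2*6 - 1
N = 12 - 1 = 11

11


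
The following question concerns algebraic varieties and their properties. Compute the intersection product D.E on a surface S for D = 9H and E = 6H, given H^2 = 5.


Using bilinearity of the intersection pairing on a surface S:
(aH).(bH) = ab * (H.H)
We have H^2 = 5.
D.E = (9H).(6H) = 9*6*5
= 54*5
= 270

270


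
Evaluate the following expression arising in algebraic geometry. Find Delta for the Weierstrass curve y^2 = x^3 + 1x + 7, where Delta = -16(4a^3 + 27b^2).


Compute each component:
4a^3 = 4*1^3 = 4*1 = 4
27b^2 = 27*7^2 = 27*49 = 1323
4a^3 + 27b^2 = 4 + 1323 = 1327
Delta = -16*1327 = -21232

-21232


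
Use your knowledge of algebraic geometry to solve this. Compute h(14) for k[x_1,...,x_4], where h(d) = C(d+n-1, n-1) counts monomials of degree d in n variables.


The Hilbert function for the polynomial ring in 4 variables is:
h(d) = C(d+n-1, n-1)
h(14) = C(14+4-1, 4-1) = C(17, 3)
= 17! / (3! * 14!)
= 680

680


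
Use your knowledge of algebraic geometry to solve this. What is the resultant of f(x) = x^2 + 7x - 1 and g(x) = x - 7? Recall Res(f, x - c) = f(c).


For Res(f, x - c), we evaluate f at x = c.
f(7) = 7^2 + 7*7 - 1
= 49 + 49 - 1
= 98 - 1 = 97
Res(f, g) = 97

97


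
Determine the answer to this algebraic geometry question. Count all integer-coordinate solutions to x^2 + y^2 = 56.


Systematically check integer values of x where x^2 <= 56.
For each valid x, check if 56 - x^2 is a perfect square.
Total integer solutions found: 0

0


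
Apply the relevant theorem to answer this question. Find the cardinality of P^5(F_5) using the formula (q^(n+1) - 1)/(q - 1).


P^5(F_5) has (q^(n+1) - 1)/(q - 1) points.
= 5^5 + 5^4 + 5^3 + 5^2 + 5^1 + 5^0
= 3125 + 625 + 125 + 25 + 5 + 1
= 3906

3906


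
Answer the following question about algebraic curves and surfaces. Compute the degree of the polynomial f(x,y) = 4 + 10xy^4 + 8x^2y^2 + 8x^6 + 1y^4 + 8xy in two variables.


Examine each term for its total degree (sum of exponents).
  Term '4' has total degree 0+0 = 0.
  Term '10xy^4' has total degree 1+4 = 5.
  Term '8x^2y^2' has total degree 2+2 = 4.
  Term '8x^6' has total degree 6+0 = 6.
  Term '1y^4' has total degree 0+4 = 4.
  Term '8xy' has total degree 1+1 = 2.
The maximum total degree among all terms is 6.

6


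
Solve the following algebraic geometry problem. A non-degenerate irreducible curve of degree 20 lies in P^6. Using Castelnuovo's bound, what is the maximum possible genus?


Castelnuovo's bound: write d - 1 = m(r-1) + epsilon with 0 <= epsilon < r-1.
d - 1 = 20 - 1 = 19
r - 1 = 6 - 1 = 5
19 = 3*5 + 4, so m = 3, epsilon = 4
pi(d, r) = m(m-1)(r-1)/2 + m*epsilon
= 3*2*5/2 + 3*4
= 30/2 + 12
= 15 + 12 = 27

27


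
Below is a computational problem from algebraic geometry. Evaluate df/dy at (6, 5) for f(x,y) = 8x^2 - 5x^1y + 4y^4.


df/dy = (-5)*x^1 + 4*4*y^3
At (6,5): (-5)*6^1 + 4*4*5^3
= -30 + 2000
= 1970

1970


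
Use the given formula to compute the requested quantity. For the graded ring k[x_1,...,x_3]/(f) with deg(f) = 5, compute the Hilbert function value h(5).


For R = k[x_1,...,x_n]/(f) with f homogeneous of degree e:
The Hilbert series is (1 - t^e)/(1 - t)^n.
So h(d) = C(d+n-1, n-1) - C(d-e+n-1, n-1) for d >= e.
With n=3, e=5, d=5:
C(5+3-1, 3-1) = C(7, 2) = 21
C(5-5+3-1, 3-1) = C(2, 2) = 1
h(5) = 21 - 1 = 20

20


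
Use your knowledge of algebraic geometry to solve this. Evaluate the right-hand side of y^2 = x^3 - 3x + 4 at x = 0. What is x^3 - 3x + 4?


Compute x^3 - 3x + 4 at x = 0:
x^3 = 0^3 = 0
(-3)*x = (-3)*0 = 0
Sum: 0 + 0 + 4 = 4

4


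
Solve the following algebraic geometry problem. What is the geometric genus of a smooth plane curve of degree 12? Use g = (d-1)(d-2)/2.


Using the genus formula for smooth plane curves:
g = (d-1)(d-2)/2
g = (12-1)(12-2)/2
g = 11*10/2
g = 110/2 = 55

55


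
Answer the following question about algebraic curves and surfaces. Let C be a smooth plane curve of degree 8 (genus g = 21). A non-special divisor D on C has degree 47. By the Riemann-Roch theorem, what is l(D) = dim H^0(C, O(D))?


First, compute the genus of a smooth plane curve of degree 8:
g = (d-1)(d-2)/2 = (8-1)(8-2)/2 = 21
For a non-special divisor D (i.e., h^1(D) = 0), Riemann-Roch gives:
l(D) = deg(D) - g + 1
Since deg(D) = 47 >= 2g - 1 = 41, D is non-special.
l(D) = 47 - 21 + 1 = 27

27


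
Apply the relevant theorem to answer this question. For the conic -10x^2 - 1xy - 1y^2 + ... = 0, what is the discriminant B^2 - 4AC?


The discriminant of a conic Ax^2 + Bxy + Cy^2 + ... = 0 is B^2 - 4AC.
B^2 = (-1)^2 = 1
4AC = 4*(-10)*(-1) = 40
Discriminant = 1 - 40 = -39

-39


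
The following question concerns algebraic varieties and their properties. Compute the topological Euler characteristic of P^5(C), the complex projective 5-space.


The complex projective space P^5 has one cell in each even real dimension 0, 2, ..., 10.
The cohomology groups are H^{2k}(P^5) = Z for k = 0,...,5, and 0 otherwise.
Euler characteristic = sum of Betti numbers = 1 per even-dimensional cohomology group.
chi(P^5) = 5 + 1 = 6

6


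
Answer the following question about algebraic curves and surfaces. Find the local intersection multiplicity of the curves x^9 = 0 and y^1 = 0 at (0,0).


The intersection multiplicity of V(x^a) and V(y^b) at the origin is:
I(O; V(x^9), V(y^1)) = dim_k(k[x,y]/(x^9, y^1))
A basis for k[x,y]/(x^9, y^1) is the set of monomials x^i * y^j
where 0 <= i < 9 and 0 <= j < 1.
The number of such monomials is 9 * 1 = 9

9


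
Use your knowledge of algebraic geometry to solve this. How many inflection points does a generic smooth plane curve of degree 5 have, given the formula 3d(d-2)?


For a general smooth plane curve C of degree d, the inflection points are
the intersection of C with its Hessian curve, which has degree 3(d-2).
By Bezout, the total intersection number is d * 3(d-2) = 5 * 9 = 45.
For a general curve every flex is ordinary, so each contributes
multiplicity 1 to C·Hess(C), and the number of distinct inflection
points is 3d(d-2).
Inflection points = 3*5*(5-2) = 3*5*3 = 45

45


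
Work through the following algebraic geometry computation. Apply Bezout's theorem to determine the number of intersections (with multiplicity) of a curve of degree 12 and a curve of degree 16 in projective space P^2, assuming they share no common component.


Bezout's theorem states the intersection count equals the product of degrees.
Intersection count = 12 * 16 = 192

192


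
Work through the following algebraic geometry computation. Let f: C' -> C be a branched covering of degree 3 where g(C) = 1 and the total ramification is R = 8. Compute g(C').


Riemann-Hurwitz formula: 2g' - 2 = d(2g - 2) + R
Given: d = 3, g = 1, R = 8
2g' - 2 = 3*(2*1 - 2) + 8
2g' - 2 = 3*0 + 8
2g' - 2 = 0 + 8 = 8
2g' = 10
g' = 5

5


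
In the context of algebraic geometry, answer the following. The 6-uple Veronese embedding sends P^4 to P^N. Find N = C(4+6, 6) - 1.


The Veronese embedding v_d: P^n -> P^N maps each point to all
degree-d monomials in n+1 homogeneous coordinates.
N = C(n+d, d) - 1
N = C(4+6, 6) - 1
N = C(10, 6) - 1
C(10, 6) = 210
N = 210 - 1 = 209

209


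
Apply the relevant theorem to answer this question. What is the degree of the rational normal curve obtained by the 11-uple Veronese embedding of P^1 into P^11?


The rational normal curve in P^11 is the image of P^1 under the 11-uple Veronese.
A general hyperplane in P^11 pulls back to a degree-11 form on P^1, which has 11 zeros,
so the curve meets a general hyperplane in 11 points. Degree = 11.

11


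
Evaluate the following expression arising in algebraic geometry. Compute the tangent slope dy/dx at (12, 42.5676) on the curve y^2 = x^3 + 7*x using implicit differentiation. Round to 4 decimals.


Using implicit differentiation of y^2 = x^3 + 7*x:
2y * dy/dx = 3x^2 + 7
dy/dx = (3x^2 + 7)/(2y)
Numerator: 3*12^2 + 7 = 439
Denominator: 2*42.5676 = 85.1352
dy/dx = 439/85.1352 = 5.1565

5.1565


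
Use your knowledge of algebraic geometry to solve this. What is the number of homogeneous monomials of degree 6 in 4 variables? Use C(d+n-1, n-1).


The number of degree-6 monomials in 4 variables is C(d+n-1, n-1).
= C(6+4-1, 4-1) = C(9, 3)
= 84

84


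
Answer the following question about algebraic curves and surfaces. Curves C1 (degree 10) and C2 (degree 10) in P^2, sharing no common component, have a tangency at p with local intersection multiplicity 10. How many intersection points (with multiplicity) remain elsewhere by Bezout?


By Bezout's theorem, the total intersection number is d1 * d2.
Total = 10 * 10 = 100
Intersection multiplicity at p = 10
Remaining intersections = 100 - 10 = 90

90


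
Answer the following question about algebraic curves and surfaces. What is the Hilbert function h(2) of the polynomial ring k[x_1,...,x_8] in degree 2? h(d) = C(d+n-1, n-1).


The Hilbert function for the polynomial ring in 8 variables is:
h(d) = C(d+n-1, n-1)
h(2) = C(2+8-1, 8-1) = C(9, 7)
= 9! / (7! * 2!)
= 36

36


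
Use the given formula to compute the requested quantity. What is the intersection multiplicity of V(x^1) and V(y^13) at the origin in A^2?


The intersection multiplicity of V(x^a) and V(y^b) at the origin is:
I(O; V(x^1), V(y^13)) = dim_k(k[x,y]/(x^1, y^13))
A basis for k[x,y]/(x^1, y^13) is the set of monomials x^i * y^j
where 0 <= i < 1 and 0 <= j < 13.
The number of such monomials is 1 * 13 = 13

13


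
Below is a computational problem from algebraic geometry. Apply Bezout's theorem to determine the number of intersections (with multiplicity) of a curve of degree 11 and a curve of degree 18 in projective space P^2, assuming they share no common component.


Bezout's theorem states the intersection count equals the product of degrees.
Intersection count = 11 * 18 = 198

198
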